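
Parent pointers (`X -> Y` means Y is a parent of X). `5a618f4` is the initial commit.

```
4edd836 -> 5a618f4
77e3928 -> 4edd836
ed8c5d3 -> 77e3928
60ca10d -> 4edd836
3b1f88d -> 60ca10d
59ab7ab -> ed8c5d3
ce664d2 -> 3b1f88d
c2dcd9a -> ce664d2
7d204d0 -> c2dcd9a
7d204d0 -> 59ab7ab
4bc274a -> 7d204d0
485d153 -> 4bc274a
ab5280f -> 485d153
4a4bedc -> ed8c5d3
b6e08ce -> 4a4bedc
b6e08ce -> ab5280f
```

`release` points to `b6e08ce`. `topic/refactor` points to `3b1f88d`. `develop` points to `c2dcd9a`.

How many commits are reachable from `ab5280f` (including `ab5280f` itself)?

Walking parent pointers from ab5280f: reachable set = {3b1f88d, 485d153, 4bc274a, 4edd836, 59ab7ab, 5a618f4, 60ca10d, 77e3928, 7d204d0, ab5280f, c2dcd9a, ce664d2, ed8c5d3}.
That is 13 commits.

13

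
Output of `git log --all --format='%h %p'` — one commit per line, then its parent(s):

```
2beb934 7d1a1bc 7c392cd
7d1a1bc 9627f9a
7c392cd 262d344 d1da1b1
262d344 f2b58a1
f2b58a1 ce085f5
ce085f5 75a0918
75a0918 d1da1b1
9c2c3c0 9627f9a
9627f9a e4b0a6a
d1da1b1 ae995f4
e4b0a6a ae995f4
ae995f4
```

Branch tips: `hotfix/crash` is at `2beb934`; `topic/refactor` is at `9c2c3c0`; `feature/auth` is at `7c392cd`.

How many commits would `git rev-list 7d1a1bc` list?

Walking parent pointers from 7d1a1bc: reachable set = {7d1a1bc, 9627f9a, ae995f4, e4b0a6a}.
That is 4 commits.

4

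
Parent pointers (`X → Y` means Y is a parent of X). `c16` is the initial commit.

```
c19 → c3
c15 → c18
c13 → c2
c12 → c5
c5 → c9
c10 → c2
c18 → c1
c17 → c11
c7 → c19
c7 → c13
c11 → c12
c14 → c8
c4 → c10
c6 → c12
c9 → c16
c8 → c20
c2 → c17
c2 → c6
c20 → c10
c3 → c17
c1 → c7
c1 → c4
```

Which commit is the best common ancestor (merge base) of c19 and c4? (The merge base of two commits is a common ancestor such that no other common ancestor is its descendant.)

c17

Ancestors of c19: {c11, c12, c16, c17, c19, c3, c5, c9}.
Ancestors of c4: {c10, c11, c12, c16, c17, c2, c4, c5, c6, c9}.
Common ancestors: {c11, c12, c16, c17, c5, c9}.
Among these, c17 is not an ancestor of any other common ancestor — it is the merge base.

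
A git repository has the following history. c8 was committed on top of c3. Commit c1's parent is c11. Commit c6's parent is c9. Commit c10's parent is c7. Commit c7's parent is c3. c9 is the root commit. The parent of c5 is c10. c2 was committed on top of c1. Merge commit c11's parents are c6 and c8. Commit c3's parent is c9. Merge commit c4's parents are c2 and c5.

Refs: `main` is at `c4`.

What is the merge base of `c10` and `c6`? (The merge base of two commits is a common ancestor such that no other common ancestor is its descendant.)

c9

Ancestors of c10: {c10, c3, c7, c9}.
Ancestors of c6: {c6, c9}.
Common ancestors: {c9}.
The only common ancestor is c9, so it is the merge base.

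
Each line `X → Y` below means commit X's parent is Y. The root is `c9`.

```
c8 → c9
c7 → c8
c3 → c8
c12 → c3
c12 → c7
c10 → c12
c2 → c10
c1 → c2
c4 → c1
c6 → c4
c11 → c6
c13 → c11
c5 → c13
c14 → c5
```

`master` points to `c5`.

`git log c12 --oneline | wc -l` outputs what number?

Walking parent pointers from c12: reachable set = {c12, c3, c7, c8, c9}.
That is 5 commits.

5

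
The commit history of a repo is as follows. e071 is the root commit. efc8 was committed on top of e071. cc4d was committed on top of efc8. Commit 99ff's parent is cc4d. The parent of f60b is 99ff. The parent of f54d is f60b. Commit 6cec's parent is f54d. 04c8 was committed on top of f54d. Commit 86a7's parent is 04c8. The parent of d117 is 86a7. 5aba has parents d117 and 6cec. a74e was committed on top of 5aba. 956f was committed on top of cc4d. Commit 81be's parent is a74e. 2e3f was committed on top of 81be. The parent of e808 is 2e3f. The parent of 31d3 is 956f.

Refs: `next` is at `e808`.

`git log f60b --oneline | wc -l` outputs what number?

Walking parent pointers from f60b: reachable set = {99ff, cc4d, e071, efc8, f60b}.
That is 5 commits.

5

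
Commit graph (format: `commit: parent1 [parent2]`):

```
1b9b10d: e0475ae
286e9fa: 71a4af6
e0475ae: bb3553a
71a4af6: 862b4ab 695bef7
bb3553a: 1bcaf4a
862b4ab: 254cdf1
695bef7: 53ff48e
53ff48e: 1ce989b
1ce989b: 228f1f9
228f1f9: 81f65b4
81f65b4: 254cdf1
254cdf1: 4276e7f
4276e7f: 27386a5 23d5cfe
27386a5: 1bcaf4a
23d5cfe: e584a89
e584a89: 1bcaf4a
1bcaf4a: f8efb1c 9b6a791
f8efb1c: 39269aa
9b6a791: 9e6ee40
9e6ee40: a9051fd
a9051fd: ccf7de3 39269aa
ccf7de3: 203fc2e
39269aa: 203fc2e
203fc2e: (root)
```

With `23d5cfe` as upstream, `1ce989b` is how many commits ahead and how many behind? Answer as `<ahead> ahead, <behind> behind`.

Reachable from 1ce989b: {1bcaf4a, 1ce989b, 203fc2e, 228f1f9, 23d5cfe, 254cdf1, 27386a5, 39269aa, 4276e7f, 81f65b4, 9b6a791, 9e6ee40, a9051fd, ccf7de3, e584a89, f8efb1c}.
Reachable from 23d5cfe: {1bcaf4a, 203fc2e, 23d5cfe, 39269aa, 9b6a791, 9e6ee40, a9051fd, ccf7de3, e584a89, f8efb1c}.
Only in 1ce989b's history (ahead): {1ce989b, 228f1f9, 254cdf1, 27386a5, 4276e7f, 81f65b4} — 6.
Only in 23d5cfe's history (behind): {} — 0.

6 ahead, 0 behind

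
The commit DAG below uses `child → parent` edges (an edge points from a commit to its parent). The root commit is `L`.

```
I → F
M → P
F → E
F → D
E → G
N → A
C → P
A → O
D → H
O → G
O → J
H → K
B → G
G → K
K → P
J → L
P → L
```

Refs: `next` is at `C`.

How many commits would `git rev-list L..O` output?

5

Reachable from O: {G, J, K, L, O, P}.
Reachable from L: {L}.
In O's history but not L's: {G, J, K, O, P} — 5 commits.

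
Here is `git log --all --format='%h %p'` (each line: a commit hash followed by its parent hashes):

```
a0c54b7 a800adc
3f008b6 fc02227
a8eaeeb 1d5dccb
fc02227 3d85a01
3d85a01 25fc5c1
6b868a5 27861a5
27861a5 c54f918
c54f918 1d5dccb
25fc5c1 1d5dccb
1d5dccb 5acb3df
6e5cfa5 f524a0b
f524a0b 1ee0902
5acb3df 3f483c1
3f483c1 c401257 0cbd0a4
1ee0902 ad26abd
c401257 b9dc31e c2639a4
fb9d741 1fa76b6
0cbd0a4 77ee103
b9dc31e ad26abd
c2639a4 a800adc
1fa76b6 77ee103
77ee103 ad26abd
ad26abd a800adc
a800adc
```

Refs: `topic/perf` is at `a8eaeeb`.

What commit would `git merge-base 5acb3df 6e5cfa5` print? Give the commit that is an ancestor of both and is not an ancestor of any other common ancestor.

Ancestors of 5acb3df: {0cbd0a4, 3f483c1, 5acb3df, 77ee103, a800adc, ad26abd, b9dc31e, c2639a4, c401257}.
Ancestors of 6e5cfa5: {1ee0902, 6e5cfa5, a800adc, ad26abd, f524a0b}.
Common ancestors: {a800adc, ad26abd}.
Among these, ad26abd is not an ancestor of any other common ancestor — it is the merge base.

ad26abd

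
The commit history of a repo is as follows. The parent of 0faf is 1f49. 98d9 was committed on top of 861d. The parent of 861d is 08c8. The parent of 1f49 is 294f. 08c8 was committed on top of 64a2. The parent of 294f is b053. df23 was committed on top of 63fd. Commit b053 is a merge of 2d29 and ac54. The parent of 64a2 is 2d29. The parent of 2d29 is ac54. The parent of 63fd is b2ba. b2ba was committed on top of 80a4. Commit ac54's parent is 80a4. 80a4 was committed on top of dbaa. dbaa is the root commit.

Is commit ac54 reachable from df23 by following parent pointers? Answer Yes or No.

No

Ancestors of df23: {63fd, 80a4, b2ba, dbaa, df23}.
ac54 is not in that set, so it is not an ancestor of df23.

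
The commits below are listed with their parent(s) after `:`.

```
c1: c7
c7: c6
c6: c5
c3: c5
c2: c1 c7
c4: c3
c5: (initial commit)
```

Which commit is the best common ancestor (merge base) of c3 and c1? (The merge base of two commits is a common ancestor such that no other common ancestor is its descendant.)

c5

Ancestors of c3: {c3, c5}.
Ancestors of c1: {c1, c5, c6, c7}.
Common ancestors: {c5}.
The only common ancestor is c5, so it is the merge base.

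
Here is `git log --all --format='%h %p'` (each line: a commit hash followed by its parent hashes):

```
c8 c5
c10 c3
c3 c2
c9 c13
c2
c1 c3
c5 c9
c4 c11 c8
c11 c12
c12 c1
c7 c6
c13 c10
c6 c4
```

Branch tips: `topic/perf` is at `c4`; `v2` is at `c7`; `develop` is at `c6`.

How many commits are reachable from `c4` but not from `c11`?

6

Reachable from c4: {c1, c10, c11, c12, c13, c2, c3, c4, c5, c8, c9}.
Reachable from c11: {c1, c11, c12, c2, c3}.
In c4's history but not c11's: {c10, c13, c4, c5, c8, c9} — 6 commits.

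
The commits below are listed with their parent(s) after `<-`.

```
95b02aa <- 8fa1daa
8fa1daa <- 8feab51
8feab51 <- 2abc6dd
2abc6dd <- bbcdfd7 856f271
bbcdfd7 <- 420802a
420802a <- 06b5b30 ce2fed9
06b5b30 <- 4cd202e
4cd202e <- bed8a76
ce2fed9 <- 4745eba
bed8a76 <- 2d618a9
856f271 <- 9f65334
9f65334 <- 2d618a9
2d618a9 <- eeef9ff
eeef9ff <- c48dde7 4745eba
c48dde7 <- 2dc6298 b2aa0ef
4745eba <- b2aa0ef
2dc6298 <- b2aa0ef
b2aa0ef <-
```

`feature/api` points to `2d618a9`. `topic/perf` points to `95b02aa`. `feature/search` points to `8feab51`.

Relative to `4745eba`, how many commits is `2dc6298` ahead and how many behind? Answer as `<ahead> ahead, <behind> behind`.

Reachable from 2dc6298: {2dc6298, b2aa0ef}.
Reachable from 4745eba: {4745eba, b2aa0ef}.
Only in 2dc6298's history (ahead): {2dc6298} — 1.
Only in 4745eba's history (behind): {4745eba} — 1.

1 ahead, 1 behind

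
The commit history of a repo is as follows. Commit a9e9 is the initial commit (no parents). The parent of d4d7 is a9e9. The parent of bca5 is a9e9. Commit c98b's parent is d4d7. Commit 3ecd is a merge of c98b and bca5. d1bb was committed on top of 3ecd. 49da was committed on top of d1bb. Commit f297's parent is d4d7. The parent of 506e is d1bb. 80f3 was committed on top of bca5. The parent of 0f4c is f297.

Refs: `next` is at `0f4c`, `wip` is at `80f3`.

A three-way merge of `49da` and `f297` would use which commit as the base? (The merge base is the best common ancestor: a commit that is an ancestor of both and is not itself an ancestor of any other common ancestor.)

d4d7

Ancestors of 49da: {3ecd, 49da, a9e9, bca5, c98b, d1bb, d4d7}.
Ancestors of f297: {a9e9, d4d7, f297}.
Common ancestors: {a9e9, d4d7}.
Among these, d4d7 is not an ancestor of any other common ancestor — it is the merge base.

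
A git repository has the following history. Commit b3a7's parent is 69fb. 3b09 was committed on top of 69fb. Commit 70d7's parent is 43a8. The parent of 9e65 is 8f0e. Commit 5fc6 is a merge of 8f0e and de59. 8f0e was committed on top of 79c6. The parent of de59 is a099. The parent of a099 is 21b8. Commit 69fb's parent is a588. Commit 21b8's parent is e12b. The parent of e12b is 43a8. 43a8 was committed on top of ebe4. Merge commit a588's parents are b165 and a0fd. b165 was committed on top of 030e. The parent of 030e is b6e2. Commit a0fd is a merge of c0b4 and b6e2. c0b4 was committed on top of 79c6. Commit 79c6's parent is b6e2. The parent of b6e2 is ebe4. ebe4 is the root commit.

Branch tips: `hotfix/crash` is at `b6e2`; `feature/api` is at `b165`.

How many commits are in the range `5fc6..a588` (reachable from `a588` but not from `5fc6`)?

5

Reachable from a588: {030e, 79c6, a0fd, a588, b165, b6e2, c0b4, ebe4}.
Reachable from 5fc6: {21b8, 43a8, 5fc6, 79c6, 8f0e, a099, b6e2, de59, e12b, ebe4}.
In a588's history but not 5fc6's: {030e, a0fd, a588, b165, c0b4} — 5 commits.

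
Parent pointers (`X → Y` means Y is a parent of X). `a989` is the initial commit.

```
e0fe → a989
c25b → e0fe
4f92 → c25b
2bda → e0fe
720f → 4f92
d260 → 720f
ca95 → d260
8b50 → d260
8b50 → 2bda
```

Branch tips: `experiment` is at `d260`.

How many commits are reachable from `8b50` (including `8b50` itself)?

Walking parent pointers from 8b50: reachable set = {2bda, 4f92, 720f, 8b50, a989, c25b, d260, e0fe}.
That is 8 commits.

8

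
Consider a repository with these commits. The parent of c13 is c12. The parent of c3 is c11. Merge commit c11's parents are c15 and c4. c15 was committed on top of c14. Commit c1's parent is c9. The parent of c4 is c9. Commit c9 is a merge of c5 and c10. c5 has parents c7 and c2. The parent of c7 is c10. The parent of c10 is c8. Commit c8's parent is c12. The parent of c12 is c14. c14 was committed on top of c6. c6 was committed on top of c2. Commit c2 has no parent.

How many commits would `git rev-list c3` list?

13

Walking parent pointers from c3: reachable set = {c10, c11, c12, c14, c15, c2, c3, c4, c5, c6, c7, c8, c9}.
That is 13 commits.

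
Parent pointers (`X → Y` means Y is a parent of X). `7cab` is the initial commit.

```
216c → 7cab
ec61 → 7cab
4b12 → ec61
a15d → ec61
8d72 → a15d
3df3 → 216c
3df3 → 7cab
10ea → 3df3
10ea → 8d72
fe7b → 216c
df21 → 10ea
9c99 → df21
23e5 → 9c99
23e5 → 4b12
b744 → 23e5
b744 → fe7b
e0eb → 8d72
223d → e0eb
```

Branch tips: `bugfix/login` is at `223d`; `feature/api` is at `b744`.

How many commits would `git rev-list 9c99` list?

Walking parent pointers from 9c99: reachable set = {10ea, 216c, 3df3, 7cab, 8d72, 9c99, a15d, df21, ec61}.
That is 9 commits.

9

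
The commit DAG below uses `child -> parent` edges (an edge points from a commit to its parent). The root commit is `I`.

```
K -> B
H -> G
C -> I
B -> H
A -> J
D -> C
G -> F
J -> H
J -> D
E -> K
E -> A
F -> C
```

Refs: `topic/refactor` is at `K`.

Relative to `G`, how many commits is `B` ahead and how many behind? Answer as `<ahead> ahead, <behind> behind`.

Reachable from B: {B, C, F, G, H, I}.
Reachable from G: {C, F, G, I}.
Only in B's history (ahead): {B, H} — 2.
Only in G's history (behind): {} — 0.

2 ahead, 0 behind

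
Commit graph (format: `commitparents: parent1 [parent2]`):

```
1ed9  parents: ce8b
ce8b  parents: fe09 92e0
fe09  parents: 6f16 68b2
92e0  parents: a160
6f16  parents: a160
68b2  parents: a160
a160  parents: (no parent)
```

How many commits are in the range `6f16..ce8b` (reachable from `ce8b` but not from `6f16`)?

4

Reachable from ce8b: {68b2, 6f16, 92e0, a160, ce8b, fe09}.
Reachable from 6f16: {6f16, a160}.
In ce8b's history but not 6f16's: {68b2, 92e0, ce8b, fe09} — 4 commits.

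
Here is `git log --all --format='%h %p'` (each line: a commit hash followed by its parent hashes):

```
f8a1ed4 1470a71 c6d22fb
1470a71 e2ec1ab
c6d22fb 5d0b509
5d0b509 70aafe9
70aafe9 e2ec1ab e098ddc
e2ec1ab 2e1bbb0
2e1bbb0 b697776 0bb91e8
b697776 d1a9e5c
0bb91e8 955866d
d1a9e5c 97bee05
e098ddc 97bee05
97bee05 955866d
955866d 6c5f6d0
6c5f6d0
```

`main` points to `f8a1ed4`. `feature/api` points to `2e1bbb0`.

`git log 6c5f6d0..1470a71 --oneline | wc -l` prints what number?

8

Reachable from 1470a71: {0bb91e8, 1470a71, 2e1bbb0, 6c5f6d0, 955866d, 97bee05, b697776, d1a9e5c, e2ec1ab}.
Reachable from 6c5f6d0: {6c5f6d0}.
In 1470a71's history but not 6c5f6d0's: {0bb91e8, 1470a71, 2e1bbb0, 955866d, 97bee05, b697776, d1a9e5c, e2ec1ab} — 8 commits.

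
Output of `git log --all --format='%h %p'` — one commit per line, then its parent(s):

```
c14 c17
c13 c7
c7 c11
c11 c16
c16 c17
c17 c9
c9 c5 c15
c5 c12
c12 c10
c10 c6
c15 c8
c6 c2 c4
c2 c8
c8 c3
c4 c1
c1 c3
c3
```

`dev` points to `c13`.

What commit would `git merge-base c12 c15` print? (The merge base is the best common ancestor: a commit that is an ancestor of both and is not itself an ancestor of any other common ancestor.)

c8

Ancestors of c12: {c1, c10, c12, c2, c3, c4, c6, c8}.
Ancestors of c15: {c15, c3, c8}.
Common ancestors: {c3, c8}.
Among these, c8 is not an ancestor of any other common ancestor — it is the merge base.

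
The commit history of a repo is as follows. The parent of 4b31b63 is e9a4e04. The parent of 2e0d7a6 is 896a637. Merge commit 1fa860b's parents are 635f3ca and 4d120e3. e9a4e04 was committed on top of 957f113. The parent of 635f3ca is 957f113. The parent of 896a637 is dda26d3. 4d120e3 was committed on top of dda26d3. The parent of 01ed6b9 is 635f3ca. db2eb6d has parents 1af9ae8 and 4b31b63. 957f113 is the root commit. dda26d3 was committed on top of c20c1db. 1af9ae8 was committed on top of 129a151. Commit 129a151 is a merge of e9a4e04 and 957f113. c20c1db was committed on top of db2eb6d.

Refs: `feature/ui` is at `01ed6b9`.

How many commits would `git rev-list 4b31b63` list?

Walking parent pointers from 4b31b63: reachable set = {4b31b63, 957f113, e9a4e04}.
That is 3 commits.

3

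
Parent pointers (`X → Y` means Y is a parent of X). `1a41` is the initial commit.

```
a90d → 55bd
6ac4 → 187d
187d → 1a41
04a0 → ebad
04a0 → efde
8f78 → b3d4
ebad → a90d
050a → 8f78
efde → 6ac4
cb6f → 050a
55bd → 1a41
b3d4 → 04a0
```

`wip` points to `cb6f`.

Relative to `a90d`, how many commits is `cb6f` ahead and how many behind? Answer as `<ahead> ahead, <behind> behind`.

Reachable from cb6f: {04a0, 050a, 187d, 1a41, 55bd, 6ac4, 8f78, a90d, b3d4, cb6f, ebad, efde}.
Reachable from a90d: {1a41, 55bd, a90d}.
Only in cb6f's history (ahead): {04a0, 050a, 187d, 6ac4, 8f78, b3d4, cb6f, ebad, efde} — 9.
Only in a90d's history (behind): {} — 0.

9 ahead, 0 behind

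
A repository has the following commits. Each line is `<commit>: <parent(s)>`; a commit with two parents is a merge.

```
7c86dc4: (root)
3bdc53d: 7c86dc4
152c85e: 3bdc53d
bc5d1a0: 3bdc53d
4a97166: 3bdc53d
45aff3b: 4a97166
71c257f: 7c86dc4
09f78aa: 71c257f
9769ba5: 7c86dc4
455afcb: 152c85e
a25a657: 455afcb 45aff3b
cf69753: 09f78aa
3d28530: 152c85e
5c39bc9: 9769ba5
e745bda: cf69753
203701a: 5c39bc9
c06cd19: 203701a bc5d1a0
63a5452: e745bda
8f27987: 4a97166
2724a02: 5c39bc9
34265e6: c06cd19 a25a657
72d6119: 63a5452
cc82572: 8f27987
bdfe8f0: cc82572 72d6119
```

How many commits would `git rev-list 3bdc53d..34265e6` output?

11

Reachable from 34265e6: {152c85e, 203701a, 34265e6, 3bdc53d, 455afcb, 45aff3b, 4a97166, 5c39bc9, 7c86dc4, 9769ba5, a25a657, bc5d1a0, c06cd19}.
Reachable from 3bdc53d: {3bdc53d, 7c86dc4}.
In 34265e6's history but not 3bdc53d's: {152c85e, 203701a, 34265e6, 455afcb, 45aff3b, 4a97166, 5c39bc9, 9769ba5, a25a657, bc5d1a0, c06cd19} — 11 commits.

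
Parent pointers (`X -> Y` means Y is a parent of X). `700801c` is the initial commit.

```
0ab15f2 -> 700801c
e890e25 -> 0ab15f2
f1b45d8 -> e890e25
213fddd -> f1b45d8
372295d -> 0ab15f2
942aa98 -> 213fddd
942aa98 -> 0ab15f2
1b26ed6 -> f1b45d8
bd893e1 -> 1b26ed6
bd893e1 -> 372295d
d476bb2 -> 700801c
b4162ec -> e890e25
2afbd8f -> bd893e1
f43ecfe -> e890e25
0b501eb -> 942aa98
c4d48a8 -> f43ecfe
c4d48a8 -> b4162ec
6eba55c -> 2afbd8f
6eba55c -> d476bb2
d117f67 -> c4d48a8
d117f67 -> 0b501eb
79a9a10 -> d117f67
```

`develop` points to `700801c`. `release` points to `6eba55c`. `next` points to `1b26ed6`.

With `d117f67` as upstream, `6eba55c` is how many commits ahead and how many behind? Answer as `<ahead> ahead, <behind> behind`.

Reachable from 6eba55c: {0ab15f2, 1b26ed6, 2afbd8f, 372295d, 6eba55c, 700801c, bd893e1, d476bb2, e890e25, f1b45d8}.
Reachable from d117f67: {0ab15f2, 0b501eb, 213fddd, 700801c, 942aa98, b4162ec, c4d48a8, d117f67, e890e25, f1b45d8, f43ecfe}.
Only in 6eba55c's history (ahead): {1b26ed6, 2afbd8f, 372295d, 6eba55c, bd893e1, d476bb2} — 6.
Only in d117f67's history (behind): {0b501eb, 213fddd, 942aa98, b4162ec, c4d48a8, d117f67, f43ecfe} — 7.

6 ahead, 7 behind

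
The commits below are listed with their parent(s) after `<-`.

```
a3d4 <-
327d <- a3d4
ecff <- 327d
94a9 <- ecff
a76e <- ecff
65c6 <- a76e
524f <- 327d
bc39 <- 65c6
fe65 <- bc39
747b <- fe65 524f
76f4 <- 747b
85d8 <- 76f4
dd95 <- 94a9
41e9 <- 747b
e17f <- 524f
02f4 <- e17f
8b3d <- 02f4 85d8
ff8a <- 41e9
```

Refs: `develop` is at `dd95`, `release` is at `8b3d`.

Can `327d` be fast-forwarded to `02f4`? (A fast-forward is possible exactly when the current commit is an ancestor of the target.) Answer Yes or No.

Yes

A fast-forward from 327d to 02f4 is possible iff 327d is an ancestor of 02f4.
Ancestors of 02f4: {02f4, 327d, 524f, a3d4, e17f}.
327d is among them, so fast-forward is possible.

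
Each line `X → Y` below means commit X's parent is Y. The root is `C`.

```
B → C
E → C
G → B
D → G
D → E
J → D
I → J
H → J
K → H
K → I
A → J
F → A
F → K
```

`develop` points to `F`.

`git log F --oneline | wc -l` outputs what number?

Walking parent pointers from F: reachable set = {A, B, C, D, E, F, G, H, I, J, K}.
That is 11 commits.

11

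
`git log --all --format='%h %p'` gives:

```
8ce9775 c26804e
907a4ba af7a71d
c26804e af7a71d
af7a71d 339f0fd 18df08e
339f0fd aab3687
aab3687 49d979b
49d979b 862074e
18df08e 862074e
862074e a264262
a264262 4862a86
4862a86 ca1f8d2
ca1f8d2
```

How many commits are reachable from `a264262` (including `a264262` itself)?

Walking parent pointers from a264262: reachable set = {4862a86, a264262, ca1f8d2}.
That is 3 commits.

3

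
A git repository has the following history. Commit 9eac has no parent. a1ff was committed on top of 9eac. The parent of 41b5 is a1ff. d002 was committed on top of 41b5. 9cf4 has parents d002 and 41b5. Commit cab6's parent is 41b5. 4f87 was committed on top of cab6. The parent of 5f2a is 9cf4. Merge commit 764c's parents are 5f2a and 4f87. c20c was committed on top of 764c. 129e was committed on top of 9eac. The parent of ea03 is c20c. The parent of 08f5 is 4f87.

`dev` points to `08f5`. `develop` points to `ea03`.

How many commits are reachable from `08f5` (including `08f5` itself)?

6

Walking parent pointers from 08f5: reachable set = {08f5, 41b5, 4f87, 9eac, a1ff, cab6}.
That is 6 commits.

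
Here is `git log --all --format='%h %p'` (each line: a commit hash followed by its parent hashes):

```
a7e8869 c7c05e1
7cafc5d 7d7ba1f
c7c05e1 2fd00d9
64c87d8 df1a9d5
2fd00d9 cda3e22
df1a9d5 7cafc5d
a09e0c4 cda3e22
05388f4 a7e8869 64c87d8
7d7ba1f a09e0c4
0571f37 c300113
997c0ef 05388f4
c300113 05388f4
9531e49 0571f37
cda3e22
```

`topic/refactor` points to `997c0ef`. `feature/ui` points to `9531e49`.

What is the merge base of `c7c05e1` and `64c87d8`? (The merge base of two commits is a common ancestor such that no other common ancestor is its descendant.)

Ancestors of c7c05e1: {2fd00d9, c7c05e1, cda3e22}.
Ancestors of 64c87d8: {64c87d8, 7cafc5d, 7d7ba1f, a09e0c4, cda3e22, df1a9d5}.
Common ancestors: {cda3e22}.
The only common ancestor is cda3e22, so it is the merge base.

cda3e22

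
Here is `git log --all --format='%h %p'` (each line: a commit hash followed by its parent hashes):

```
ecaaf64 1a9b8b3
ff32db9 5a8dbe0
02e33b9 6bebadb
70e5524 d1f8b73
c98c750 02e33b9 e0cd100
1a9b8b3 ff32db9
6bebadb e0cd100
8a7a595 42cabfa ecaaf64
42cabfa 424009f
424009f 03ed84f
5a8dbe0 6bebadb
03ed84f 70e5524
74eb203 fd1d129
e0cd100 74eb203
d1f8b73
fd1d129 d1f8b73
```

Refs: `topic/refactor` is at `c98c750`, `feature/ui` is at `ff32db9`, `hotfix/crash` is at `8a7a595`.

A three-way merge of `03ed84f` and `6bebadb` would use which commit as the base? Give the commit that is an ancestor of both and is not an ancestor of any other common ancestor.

d1f8b73

Ancestors of 03ed84f: {03ed84f, 70e5524, d1f8b73}.
Ancestors of 6bebadb: {6bebadb, 74eb203, d1f8b73, e0cd100, fd1d129}.
Common ancestors: {d1f8b73}.
The only common ancestor is d1f8b73, so it is the merge base.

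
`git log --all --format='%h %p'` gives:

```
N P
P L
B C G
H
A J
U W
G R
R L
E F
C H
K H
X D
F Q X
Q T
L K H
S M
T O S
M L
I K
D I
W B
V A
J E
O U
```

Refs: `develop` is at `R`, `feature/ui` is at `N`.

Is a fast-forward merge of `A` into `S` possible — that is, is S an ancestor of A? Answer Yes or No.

A fast-forward from S to A is possible iff S is an ancestor of A.
Ancestors of A: {A, B, C, D, E, F, G, H, I, J, K, L, M, O, Q, R, S, T, U, W, X}.
S is among them, so fast-forward is possible.

Yes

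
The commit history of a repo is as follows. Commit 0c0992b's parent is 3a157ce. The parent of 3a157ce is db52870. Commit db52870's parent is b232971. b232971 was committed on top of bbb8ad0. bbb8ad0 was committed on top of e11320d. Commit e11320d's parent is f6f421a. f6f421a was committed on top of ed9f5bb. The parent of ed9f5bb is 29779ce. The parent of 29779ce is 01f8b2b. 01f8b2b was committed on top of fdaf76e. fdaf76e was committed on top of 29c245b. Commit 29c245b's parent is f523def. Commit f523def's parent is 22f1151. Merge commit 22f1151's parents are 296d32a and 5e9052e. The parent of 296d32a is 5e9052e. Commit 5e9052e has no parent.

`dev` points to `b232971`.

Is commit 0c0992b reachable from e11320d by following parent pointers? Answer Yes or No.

Ancestors of e11320d: {01f8b2b, 22f1151, 296d32a, 29779ce, 29c245b, 5e9052e, e11320d, ed9f5bb, f523def, f6f421a, fdaf76e}.
0c0992b is not in that set, so it is not an ancestor of e11320d.

No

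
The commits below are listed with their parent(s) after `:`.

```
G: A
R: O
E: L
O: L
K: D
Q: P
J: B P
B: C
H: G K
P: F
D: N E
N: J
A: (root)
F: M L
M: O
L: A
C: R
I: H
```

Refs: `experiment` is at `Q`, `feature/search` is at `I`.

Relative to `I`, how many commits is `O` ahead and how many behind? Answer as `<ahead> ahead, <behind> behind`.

Reachable from O: {A, L, O}.
Reachable from I: {A, B, C, D, E, F, G, H, I, J, K, L, M, N, O, P, R}.
Only in O's history (ahead): {} — 0.
Only in I's history (behind): {B, C, D, E, F, G, H, I, J, K, M, N, P, R} — 14.

0 ahead, 14 behind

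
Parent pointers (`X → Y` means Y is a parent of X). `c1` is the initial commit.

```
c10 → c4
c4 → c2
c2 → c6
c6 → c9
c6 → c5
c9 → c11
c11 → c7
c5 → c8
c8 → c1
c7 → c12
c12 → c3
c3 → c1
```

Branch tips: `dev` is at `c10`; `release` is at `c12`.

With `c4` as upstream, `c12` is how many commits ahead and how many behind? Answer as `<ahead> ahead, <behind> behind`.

0 ahead, 8 behind

Reachable from c12: {c1, c12, c3}.
Reachable from c4: {c1, c11, c12, c2, c3, c4, c5, c6, c7, c8, c9}.
Only in c12's history (ahead): {} — 0.
Only in c4's history (behind): {c11, c2, c4, c5, c6, c7, c8, c9} — 8.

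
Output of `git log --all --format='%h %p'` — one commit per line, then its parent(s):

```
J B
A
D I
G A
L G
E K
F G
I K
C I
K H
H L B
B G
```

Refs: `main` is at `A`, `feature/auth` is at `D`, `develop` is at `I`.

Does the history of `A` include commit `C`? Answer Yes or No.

Ancestors of A: {A}.
C is not in that set, so it is not an ancestor of A.

No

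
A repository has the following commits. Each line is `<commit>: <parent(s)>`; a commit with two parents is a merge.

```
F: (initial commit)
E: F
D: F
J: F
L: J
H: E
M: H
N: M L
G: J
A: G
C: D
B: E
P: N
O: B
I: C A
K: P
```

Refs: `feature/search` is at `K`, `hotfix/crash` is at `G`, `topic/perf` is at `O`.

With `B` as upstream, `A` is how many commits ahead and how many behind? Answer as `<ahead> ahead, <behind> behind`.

3 ahead, 2 behind

Reachable from A: {A, F, G, J}.
Reachable from B: {B, E, F}.
Only in A's history (ahead): {A, G, J} — 3.
Only in B's history (behind): {B, E} — 2.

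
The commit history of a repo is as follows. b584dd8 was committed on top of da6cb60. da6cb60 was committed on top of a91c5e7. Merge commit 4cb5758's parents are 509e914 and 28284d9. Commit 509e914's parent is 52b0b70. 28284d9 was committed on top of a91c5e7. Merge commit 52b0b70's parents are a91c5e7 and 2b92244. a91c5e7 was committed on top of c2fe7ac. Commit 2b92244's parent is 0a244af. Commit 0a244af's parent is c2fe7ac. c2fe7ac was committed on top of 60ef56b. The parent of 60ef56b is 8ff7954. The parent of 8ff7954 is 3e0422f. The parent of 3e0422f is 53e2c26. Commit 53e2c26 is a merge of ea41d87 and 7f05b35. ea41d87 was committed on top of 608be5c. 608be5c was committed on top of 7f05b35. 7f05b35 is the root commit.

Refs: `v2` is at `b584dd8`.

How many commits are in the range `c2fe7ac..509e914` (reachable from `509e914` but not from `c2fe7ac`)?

Reachable from 509e914: {0a244af, 2b92244, 3e0422f, 509e914, 52b0b70, 53e2c26, 608be5c, 60ef56b, 7f05b35, 8ff7954, a91c5e7, c2fe7ac, ea41d87}.
Reachable from c2fe7ac: {3e0422f, 53e2c26, 608be5c, 60ef56b, 7f05b35, 8ff7954, c2fe7ac, ea41d87}.
In 509e914's history but not c2fe7ac's: {0a244af, 2b92244, 509e914, 52b0b70, a91c5e7} — 5 commits.

5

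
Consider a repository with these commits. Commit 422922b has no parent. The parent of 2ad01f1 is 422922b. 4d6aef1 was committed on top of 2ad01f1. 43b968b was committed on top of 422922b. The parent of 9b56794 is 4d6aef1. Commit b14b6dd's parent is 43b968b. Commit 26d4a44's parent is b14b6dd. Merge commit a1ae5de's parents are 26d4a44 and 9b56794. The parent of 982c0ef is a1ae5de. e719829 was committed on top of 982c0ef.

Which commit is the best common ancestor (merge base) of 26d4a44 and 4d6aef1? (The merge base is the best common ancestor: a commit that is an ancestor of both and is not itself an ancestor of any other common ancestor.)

Ancestors of 26d4a44: {26d4a44, 422922b, 43b968b, b14b6dd}.
Ancestors of 4d6aef1: {2ad01f1, 422922b, 4d6aef1}.
Common ancestors: {422922b}.
The only common ancestor is 422922b, so it is the merge base.

422922b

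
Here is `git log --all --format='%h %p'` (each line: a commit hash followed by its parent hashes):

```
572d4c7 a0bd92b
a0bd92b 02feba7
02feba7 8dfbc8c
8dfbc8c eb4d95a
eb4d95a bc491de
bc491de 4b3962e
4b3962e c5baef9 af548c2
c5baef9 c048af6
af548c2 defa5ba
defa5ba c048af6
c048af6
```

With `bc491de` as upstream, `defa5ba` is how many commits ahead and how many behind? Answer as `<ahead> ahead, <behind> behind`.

Reachable from defa5ba: {c048af6, defa5ba}.
Reachable from bc491de: {4b3962e, af548c2, bc491de, c048af6, c5baef9, defa5ba}.
Only in defa5ba's history (ahead): {} — 0.
Only in bc491de's history (behind): {4b3962e, af548c2, bc491de, c5baef9} — 4.

0 ahead, 4 behind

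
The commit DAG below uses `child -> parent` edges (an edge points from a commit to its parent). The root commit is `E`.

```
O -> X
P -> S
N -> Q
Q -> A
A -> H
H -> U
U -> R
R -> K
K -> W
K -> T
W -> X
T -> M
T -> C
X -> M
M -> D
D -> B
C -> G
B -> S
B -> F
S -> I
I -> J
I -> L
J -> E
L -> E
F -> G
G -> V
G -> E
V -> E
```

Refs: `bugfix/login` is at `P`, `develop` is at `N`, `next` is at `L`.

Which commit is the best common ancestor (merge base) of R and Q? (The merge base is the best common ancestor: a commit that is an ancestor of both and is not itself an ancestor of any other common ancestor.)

Ancestors of R: {B, C, D, E, F, G, I, J, K, L, M, R, S, T, V, W, X}.
Ancestors of Q: {A, B, C, D, E, F, G, H, I, J, K, L, M, Q, R, S, T, U, V, W, X}.
Common ancestors: {B, C, D, E, F, G, I, J, K, L, M, R, S, T, V, W, X}.
Among these, R is not an ancestor of any other common ancestor — it is the merge base.

R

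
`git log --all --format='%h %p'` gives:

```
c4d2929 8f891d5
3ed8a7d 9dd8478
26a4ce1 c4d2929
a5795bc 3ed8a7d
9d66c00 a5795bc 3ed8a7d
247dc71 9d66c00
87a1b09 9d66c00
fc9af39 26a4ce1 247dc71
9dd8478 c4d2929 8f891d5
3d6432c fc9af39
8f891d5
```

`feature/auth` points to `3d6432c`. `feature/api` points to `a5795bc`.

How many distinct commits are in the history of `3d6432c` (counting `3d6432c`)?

Walking parent pointers from 3d6432c: reachable set = {247dc71, 26a4ce1, 3d6432c, 3ed8a7d, 8f891d5, 9d66c00, 9dd8478, a5795bc, c4d2929, fc9af39}.
That is 10 commits.

10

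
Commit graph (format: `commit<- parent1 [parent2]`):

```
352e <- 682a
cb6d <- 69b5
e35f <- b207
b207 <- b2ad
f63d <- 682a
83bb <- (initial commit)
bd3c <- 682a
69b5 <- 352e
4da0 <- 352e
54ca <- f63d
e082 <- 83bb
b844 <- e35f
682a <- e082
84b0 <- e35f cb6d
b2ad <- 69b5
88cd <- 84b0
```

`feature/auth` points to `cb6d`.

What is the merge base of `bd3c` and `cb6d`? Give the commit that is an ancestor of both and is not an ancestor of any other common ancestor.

Ancestors of bd3c: {682a, 83bb, bd3c, e082}.
Ancestors of cb6d: {352e, 682a, 69b5, 83bb, cb6d, e082}.
Common ancestors: {682a, 83bb, e082}.
Among these, 682a is not an ancestor of any other common ancestor — it is the merge base.

682a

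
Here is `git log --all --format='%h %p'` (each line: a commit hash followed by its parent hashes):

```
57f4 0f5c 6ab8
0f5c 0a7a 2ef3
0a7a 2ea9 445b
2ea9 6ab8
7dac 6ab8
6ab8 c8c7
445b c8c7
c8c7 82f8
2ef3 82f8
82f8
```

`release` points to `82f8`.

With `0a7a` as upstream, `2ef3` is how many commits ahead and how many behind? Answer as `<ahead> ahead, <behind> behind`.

1 ahead, 5 behind

Reachable from 2ef3: {2ef3, 82f8}.
Reachable from 0a7a: {0a7a, 2ea9, 445b, 6ab8, 82f8, c8c7}.
Only in 2ef3's history (ahead): {2ef3} — 1.
Only in 0a7a's history (behind): {0a7a, 2ea9, 445b, 6ab8, c8c7} — 5.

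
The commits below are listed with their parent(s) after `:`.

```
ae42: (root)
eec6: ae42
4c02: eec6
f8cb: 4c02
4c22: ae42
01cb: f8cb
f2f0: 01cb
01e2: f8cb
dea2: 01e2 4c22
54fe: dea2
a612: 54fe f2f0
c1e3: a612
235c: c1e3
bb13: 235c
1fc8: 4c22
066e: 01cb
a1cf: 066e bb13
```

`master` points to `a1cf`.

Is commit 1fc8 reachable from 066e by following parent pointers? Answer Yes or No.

No

Ancestors of 066e: {01cb, 066e, 4c02, ae42, eec6, f8cb}.
1fc8 is not in that set, so it is not an ancestor of 066e.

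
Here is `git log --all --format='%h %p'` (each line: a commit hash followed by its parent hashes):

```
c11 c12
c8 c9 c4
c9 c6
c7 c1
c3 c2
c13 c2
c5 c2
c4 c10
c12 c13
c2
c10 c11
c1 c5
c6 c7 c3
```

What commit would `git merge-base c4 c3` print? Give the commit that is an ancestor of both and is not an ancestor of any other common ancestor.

c2

Ancestors of c4: {c10, c11, c12, c13, c2, c4}.
Ancestors of c3: {c2, c3}.
Common ancestors: {c2}.
The only common ancestor is c2, so it is the merge base.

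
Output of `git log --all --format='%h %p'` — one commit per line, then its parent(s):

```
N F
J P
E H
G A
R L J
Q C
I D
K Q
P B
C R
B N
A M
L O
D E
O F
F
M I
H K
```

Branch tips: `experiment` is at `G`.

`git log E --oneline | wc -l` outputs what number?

13

Walking parent pointers from E: reachable set = {B, C, E, F, H, J, K, L, N, O, P, Q, R}.
That is 13 commits.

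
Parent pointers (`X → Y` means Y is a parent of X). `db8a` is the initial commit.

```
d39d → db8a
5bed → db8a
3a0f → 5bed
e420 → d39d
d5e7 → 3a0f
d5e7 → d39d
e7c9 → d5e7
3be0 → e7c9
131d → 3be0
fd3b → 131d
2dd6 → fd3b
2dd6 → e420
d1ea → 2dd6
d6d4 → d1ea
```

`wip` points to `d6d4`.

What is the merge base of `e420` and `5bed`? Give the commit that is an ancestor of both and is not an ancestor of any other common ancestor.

db8a

Ancestors of e420: {d39d, db8a, e420}.
Ancestors of 5bed: {5bed, db8a}.
Common ancestors: {db8a}.
The only common ancestor is db8a, so it is the merge base.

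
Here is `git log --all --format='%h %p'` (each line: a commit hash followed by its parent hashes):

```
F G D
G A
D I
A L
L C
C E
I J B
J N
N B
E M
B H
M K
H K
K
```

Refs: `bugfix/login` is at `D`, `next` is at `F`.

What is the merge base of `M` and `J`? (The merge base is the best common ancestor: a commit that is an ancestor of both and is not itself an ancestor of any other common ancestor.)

K

Ancestors of M: {K, M}.
Ancestors of J: {B, H, J, K, N}.
Common ancestors: {K}.
The only common ancestor is K, so it is the merge base.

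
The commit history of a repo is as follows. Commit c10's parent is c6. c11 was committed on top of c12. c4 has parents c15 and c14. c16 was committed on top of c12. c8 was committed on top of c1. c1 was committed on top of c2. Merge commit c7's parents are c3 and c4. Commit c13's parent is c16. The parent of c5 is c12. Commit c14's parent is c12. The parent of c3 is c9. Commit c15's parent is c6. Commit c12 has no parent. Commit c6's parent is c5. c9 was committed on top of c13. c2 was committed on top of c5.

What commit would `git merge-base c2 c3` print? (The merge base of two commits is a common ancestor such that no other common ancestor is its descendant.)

c12

Ancestors of c2: {c12, c2, c5}.
Ancestors of c3: {c12, c13, c16, c3, c9}.
Common ancestors: {c12}.
The only common ancestor is c12, so it is the merge base.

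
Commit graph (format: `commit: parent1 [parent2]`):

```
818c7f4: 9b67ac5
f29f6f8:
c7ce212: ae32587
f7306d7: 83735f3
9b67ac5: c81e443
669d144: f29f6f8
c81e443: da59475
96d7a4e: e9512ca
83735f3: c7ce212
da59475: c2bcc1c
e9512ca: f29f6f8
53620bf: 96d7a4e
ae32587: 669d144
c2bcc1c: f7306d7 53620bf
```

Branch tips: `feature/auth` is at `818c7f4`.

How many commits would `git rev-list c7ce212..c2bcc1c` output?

6

Reachable from c2bcc1c: {53620bf, 669d144, 83735f3, 96d7a4e, ae32587, c2bcc1c, c7ce212, e9512ca, f29f6f8, f7306d7}.
Reachable from c7ce212: {669d144, ae32587, c7ce212, f29f6f8}.
In c2bcc1c's history but not c7ce212's: {53620bf, 83735f3, 96d7a4e, c2bcc1c, e9512ca, f7306d7} — 6 commits.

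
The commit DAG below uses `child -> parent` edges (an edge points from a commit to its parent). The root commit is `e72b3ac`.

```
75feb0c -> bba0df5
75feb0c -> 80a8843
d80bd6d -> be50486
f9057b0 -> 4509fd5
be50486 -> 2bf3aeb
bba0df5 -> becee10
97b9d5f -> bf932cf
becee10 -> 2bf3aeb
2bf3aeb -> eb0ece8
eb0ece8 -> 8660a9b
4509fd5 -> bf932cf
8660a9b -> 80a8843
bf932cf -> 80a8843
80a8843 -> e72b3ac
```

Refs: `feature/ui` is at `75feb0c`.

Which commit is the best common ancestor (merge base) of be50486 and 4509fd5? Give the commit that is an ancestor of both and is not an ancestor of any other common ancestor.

Ancestors of be50486: {2bf3aeb, 80a8843, 8660a9b, be50486, e72b3ac, eb0ece8}.
Ancestors of 4509fd5: {4509fd5, 80a8843, bf932cf, e72b3ac}.
Common ancestors: {80a8843, e72b3ac}.
Among these, 80a8843 is not an ancestor of any other common ancestor — it is the merge base.

80a8843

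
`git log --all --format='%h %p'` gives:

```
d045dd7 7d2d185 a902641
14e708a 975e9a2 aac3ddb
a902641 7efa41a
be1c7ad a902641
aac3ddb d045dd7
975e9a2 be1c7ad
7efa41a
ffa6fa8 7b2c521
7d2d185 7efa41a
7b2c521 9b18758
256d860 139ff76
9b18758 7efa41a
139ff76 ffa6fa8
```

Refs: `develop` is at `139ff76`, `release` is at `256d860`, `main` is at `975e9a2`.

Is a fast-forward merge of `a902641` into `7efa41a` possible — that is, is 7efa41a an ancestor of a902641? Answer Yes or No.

A fast-forward from 7efa41a to a902641 is possible iff 7efa41a is an ancestor of a902641.
Ancestors of a902641: {7efa41a, a902641}.
7efa41a is among them, so fast-forward is possible.

Yes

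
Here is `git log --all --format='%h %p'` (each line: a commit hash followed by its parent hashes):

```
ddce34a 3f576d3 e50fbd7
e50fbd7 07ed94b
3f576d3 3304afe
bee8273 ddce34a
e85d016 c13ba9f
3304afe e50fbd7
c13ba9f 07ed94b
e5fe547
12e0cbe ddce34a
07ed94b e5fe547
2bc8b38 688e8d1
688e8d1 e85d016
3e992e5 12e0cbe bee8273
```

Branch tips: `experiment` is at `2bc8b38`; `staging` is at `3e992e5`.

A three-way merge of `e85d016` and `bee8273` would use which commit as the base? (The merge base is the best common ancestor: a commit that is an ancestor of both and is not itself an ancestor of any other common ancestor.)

07ed94b

Ancestors of e85d016: {07ed94b, c13ba9f, e5fe547, e85d016}.
Ancestors of bee8273: {07ed94b, 3304afe, 3f576d3, bee8273, ddce34a, e50fbd7, e5fe547}.
Common ancestors: {07ed94b, e5fe547}.
Among these, 07ed94b is not an ancestor of any other common ancestor — it is the merge base.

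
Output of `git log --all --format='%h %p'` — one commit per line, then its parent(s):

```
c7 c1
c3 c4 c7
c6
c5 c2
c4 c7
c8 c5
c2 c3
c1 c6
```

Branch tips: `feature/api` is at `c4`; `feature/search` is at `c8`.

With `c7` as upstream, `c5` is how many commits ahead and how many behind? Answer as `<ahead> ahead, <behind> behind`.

Reachable from c5: {c1, c2, c3, c4, c5, c6, c7}.
Reachable from c7: {c1, c6, c7}.
Only in c5's history (ahead): {c2, c3, c4, c5} — 4.
Only in c7's history (behind): {} — 0.

4 ahead, 0 behind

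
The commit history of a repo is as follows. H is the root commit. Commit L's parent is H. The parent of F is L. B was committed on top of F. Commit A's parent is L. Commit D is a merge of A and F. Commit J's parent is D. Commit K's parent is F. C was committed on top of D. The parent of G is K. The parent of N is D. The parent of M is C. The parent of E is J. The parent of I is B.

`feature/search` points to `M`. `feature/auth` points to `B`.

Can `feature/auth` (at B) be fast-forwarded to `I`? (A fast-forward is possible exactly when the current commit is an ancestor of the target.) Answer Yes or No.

A fast-forward from B to I is possible iff B is an ancestor of I.
Ancestors of I: {B, F, H, I, L}.
B is among them, so fast-forward is possible.

Yes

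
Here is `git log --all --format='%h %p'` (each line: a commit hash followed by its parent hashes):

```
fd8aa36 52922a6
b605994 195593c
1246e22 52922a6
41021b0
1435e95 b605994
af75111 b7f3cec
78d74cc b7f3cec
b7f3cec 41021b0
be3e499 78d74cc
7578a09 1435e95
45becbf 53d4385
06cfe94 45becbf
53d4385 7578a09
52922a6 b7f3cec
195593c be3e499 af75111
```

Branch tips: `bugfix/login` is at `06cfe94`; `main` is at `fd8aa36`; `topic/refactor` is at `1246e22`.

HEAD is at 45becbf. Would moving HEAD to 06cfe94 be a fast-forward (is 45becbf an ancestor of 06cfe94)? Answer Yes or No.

A fast-forward from 45becbf to 06cfe94 is possible iff 45becbf is an ancestor of 06cfe94.
Ancestors of 06cfe94: {06cfe94, 1435e95, 195593c, 41021b0, 45becbf, 53d4385, 7578a09, 78d74cc, af75111, b605994, b7f3cec, be3e499}.
45becbf is among them, so fast-forward is possible.

Yes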